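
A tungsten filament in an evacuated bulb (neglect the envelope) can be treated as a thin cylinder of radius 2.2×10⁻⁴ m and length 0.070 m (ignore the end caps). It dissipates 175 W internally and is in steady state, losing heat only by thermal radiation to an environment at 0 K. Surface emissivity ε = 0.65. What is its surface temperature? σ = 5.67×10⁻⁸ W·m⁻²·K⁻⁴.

Steady state: internal power = radiated power, P = εσA T⁴.
Radiating area A = 2πrL = 9.676×10⁻⁵ m².
T⁴ = P/(εσA) = 175/(0.65·5.67×10⁻⁸·9.676×10⁻⁵) = 4.907×10¹³ K⁴.
T = (4.907×10¹³)^(1/4).

T ≈ 2650 K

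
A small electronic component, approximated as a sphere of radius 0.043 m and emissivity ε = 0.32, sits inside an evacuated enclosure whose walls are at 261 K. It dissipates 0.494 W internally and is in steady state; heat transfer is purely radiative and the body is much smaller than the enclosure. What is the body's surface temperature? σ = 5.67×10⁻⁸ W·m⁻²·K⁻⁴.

For a small grey body in a large enclosure, net radiated power = εσA(T⁴ − T_w⁴).
Steady state: P = εσA(T⁴ − T_w⁴) with A = 4πr² = 0.02324 m².
T⁴ = P/(εσA) + T_w⁴ = 0.494/(0.32·5.67×10⁻⁸·0.02324) + (261)⁴
    = 1.172×10⁹ + 4.640×10⁹ = 5.812×10⁹ K⁴.

T ≈ 276 K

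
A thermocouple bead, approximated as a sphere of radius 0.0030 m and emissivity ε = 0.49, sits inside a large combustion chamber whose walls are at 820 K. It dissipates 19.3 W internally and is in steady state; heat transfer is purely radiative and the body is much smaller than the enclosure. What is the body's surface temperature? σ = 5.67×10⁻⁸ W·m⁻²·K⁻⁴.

T ≈ 1600 K

For a small grey body in a large enclosure, net radiated power = εσA(T⁴ − T_w⁴).
Steady state: P = εσA(T⁴ − T_w⁴) with A = 4πr² = 1.131×10⁻⁴ m².
T⁴ = P/(εσA) + T_w⁴ = 19.3/(0.49·5.67×10⁻⁸·1.131×10⁻⁴) + (820)⁴
    = 6.142×10¹² + 4.521×10¹¹ = 6.594×10¹² K⁴.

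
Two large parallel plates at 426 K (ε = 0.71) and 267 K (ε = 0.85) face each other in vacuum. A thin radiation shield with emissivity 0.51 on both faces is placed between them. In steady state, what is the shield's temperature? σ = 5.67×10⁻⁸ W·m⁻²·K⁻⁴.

In steady state the net flux on the hot side equals that on the cold side.
σ(T₁⁴−T_s⁴)/D₁ = σ(T_s⁴−T₂⁴)/D₂, with D₁ = 1/ε₁+1/ε_s−1 = 2.369, D₂ = 1/ε_s+1/ε₂−1 = 2.137.
Solve for T_s⁴: T_s⁴ = (D₂·T₁⁴ + D₁·T₂⁴)/(D₁+D₂) = 1.829×10¹⁰ K⁴.

T_s ≈ 368 K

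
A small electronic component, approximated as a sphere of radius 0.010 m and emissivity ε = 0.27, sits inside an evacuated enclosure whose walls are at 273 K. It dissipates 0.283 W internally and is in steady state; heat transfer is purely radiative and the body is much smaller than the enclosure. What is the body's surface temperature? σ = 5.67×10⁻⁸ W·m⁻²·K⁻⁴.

For a small grey body in a large enclosure, net radiated power = εσA(T⁴ − T_w⁴).
Steady state: P = εσA(T⁴ − T_w⁴) with A = 4πr² = 0.001257 m².
T⁴ = P/(εσA) + T_w⁴ = 0.283/(0.27·5.67×10⁻⁸·0.001257) + (273)⁴
    = 1.471×10¹⁰ + 5.555×10⁹ = 2.027×10¹⁰ K⁴.

T ≈ 377 K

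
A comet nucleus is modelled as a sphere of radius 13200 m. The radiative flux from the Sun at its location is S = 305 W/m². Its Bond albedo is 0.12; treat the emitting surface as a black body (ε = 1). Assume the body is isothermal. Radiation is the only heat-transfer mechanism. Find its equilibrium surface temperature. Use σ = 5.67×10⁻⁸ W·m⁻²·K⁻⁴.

T ≈ 185 K

At equilibrium, absorbed power = emitted power.
Absorbing cross-section = πr² = 5.474×10⁸ m²; emitting surface = 4πr² = 2.190×10⁹ m² (ratio 4).
(1−a)S·A_cross = εσ·A_surf·T⁴  ⇒  T⁴ = (1−a)S/(4σ).
T⁴ = 0.880·305/(4·5.67×10⁻⁸) = 1.183×10⁹ K⁴.
T = (1.183×10⁹)^(1/4).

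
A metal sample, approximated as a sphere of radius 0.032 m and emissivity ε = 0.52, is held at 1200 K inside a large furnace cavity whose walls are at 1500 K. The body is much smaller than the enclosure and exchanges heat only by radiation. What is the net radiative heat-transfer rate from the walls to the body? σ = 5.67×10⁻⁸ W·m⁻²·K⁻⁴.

P_net ≈ 1130 W

For a small grey body in a large enclosure: P_net = εσA(T_body⁴ − T_wall⁴).
A = 4πr² = 0.01287 m²; T_body⁴ − T_wall⁴ = 2.074×10¹² − 5.062×10¹² = -2.989×10¹² K⁴.
|P_net| = 0.52·5.67×10⁻⁸·0.01287·2.989×10¹².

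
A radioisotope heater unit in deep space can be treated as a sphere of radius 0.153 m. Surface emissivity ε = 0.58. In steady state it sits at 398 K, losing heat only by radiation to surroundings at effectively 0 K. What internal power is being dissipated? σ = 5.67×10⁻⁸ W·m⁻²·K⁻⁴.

P ≈ 243 W

Steady state: P = εσA T⁴.
A = 4πr² = 0.2942 m²; T⁴ = (398)⁴ = 2.509×10¹⁰ K⁴.
P = 0.58 × 5.67×10⁻⁸ × 0.2942 × 2.509×10¹⁰.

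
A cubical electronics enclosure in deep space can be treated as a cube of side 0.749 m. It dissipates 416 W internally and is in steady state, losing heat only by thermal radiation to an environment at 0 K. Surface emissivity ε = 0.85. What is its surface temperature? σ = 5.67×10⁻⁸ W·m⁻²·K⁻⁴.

Steady state: internal power = radiated power, P = εσA T⁴.
Radiating area A = 6L² = 3.366 m².
T⁴ = P/(εσA) = 416/(0.85·5.67×10⁻⁸·3.366) = 2.564×10⁹ K⁴.
T = (2.564×10⁹)^(1/4).

T ≈ 225 K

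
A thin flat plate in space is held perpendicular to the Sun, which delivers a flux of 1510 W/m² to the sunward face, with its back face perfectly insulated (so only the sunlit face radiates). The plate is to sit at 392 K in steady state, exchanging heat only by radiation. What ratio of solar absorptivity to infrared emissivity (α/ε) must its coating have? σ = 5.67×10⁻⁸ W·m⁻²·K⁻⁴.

Balance: αS·A = εσ·1A·T⁴ ⇒ α/ε = σT⁴/S.
α/ε = 5.67×10⁻⁸·(392)⁴/1510 = 5.67×10⁻⁸·2.361×10¹⁰/1510.

α/ε ≈ 0.887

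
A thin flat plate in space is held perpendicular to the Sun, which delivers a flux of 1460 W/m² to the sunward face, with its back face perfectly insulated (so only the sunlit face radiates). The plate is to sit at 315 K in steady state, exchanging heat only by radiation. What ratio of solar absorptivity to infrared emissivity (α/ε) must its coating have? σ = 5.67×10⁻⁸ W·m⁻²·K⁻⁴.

Balance: αS·A = εσ·1A·T⁴ ⇒ α/ε = σT⁴/S.
α/ε = 5.67×10⁻⁸·(315)⁴/1460 = 5.67×10⁻⁸·9.846×10⁹/1460.

α/ε ≈ 0.382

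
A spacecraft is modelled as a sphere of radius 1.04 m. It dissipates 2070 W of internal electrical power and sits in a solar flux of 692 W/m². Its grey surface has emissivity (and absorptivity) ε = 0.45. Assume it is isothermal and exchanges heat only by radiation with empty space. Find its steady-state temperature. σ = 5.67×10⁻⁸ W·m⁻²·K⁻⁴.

T ≈ 308 K

At steady state, absorbed solar power + internal power = radiated power.
Absorbed: α·S·A_cross = 0.45·692·3.398 = 1058 W (cross-section πr²).
Total input = 1058 + 2070 = 3128 W.
Radiated: εσ·A_surf·T⁴ with A_surf = 4πr² = 13.59 m².
T⁴ = 3128/(0.45·5.67×10⁻⁸·13.59) = 9.020×10⁹ K⁴.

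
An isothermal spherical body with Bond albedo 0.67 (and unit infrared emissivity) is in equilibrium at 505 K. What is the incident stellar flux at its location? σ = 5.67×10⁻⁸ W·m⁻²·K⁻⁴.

(1−a)S·πr² = σ·4πr²·T⁴ ⇒ S = 4σT⁴/(1−a).
S = 4·5.67×10⁻⁸·6.504×10¹⁰/0.330.

S ≈ 44700 W/m²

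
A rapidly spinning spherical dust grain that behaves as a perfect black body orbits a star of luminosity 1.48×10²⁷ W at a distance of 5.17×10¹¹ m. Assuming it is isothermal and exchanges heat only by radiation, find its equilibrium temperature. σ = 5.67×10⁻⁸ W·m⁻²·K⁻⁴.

T ≈ 210 K

First find the stellar flux at distance d: S = L/(4πd²) = 1.48×10²⁷/(4π·(5.17×10¹¹)²) = 440.6 W/m².
For an isothermal sphere, absorbed (1−a)S·πr² = emitted σ·4πr²·T⁴, so T⁴ = (1−a)S/(4σ).
T⁴ = 1.00·440.6/(4·5.67×10⁻⁸) = 1.943×10⁹ K⁴.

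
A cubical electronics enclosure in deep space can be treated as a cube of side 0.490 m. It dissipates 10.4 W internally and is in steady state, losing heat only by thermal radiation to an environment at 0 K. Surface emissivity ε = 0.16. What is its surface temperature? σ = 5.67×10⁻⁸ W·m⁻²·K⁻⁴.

T ≈ 168 K

Steady state: internal power = radiated power, P = εσA T⁴.
Radiating area A = 6L² = 1.441 m².
T⁴ = P/(εσA) = 10.4/(0.16·5.67×10⁻⁸·1.441) = 7.958×10⁸ K⁴.
T = (7.958×10⁸)^(1/4).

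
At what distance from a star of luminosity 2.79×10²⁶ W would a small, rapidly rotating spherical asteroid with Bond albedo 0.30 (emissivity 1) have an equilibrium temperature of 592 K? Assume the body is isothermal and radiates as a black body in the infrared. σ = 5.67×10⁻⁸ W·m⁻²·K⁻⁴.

For an isothermal black-emitting sphere, (1−a)S·πr² = σ·4πr²·T⁴ ⇒ S = 4σT⁴/(1−a).
S = 4·5.67×10⁻⁸·(592)⁴/0.700 = 39800 W/m².
Flux falls as S = L/(4πd²), so d = √(L/(4πS)) = √(2.79×10²⁶/(4π·39800)).

d ≈ 2.36×10¹⁰ m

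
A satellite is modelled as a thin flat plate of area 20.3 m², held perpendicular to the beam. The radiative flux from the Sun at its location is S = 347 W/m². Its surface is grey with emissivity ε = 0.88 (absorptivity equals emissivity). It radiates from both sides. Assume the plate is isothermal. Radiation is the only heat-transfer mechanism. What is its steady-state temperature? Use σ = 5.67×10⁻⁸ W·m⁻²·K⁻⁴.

T ≈ 235 K

At equilibrium, absorbed power = emitted power.
Absorbing cross-section = A = 20.30 m²; emitting surface = 2A = 40.60 m² (ratio 2).
εS·A_cross = εσ·A_surf·T⁴  ⇒  T⁴ = S/(2σ)   (ε cancels).
T⁴ = 347/(2·5.67×10⁻⁸) = 3.060×10⁹ K⁴.
T = (3.060×10⁹)^(1/4).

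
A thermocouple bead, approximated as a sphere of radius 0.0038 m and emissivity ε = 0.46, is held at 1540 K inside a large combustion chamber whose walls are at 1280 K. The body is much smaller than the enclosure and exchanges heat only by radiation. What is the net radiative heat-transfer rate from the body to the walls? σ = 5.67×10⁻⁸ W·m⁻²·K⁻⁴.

P_net ≈ 13.9 W

For a small grey body in a large enclosure: P_net = εσA(T_body⁴ − T_wall⁴).
A = 4πr² = 1.815×10⁻⁴ m²; T_body⁴ − T_wall⁴ = 5.624×10¹² − 2.684×10¹² = 2.940×10¹² K⁴.
|P_net| = 0.46·5.67×10⁻⁸·1.815×10⁻⁴·2.940×10¹².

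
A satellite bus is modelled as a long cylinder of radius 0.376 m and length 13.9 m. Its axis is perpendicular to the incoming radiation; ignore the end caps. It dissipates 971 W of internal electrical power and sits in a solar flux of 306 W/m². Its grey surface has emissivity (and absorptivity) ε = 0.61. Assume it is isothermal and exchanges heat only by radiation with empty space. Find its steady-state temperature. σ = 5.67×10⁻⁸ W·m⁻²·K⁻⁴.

T ≈ 225 K

At steady state, absorbed solar power + internal power = radiated power.
Absorbed: α·S·A_cross = 0.61·306·10.45 = 1951 W (cross-section 2rL).
Total input = 1951 + 971 = 2922 W.
Radiated: εσ·A_surf·T⁴ with A_surf = 2πrL = 32.84 m².
T⁴ = 2922/(0.61·5.67×10⁻⁸·32.84) = 2.573×10⁹ K⁴.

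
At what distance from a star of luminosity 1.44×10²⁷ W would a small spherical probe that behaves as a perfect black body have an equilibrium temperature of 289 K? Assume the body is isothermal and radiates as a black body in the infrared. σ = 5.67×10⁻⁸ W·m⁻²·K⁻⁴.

d ≈ 2.69×10¹¹ m

For an isothermal black-emitting sphere, (1−a)S·πr² = σ·4πr²·T⁴ ⇒ S = 4σT⁴/(1−a).
S = 4·5.67×10⁻⁸·(289)⁴/1.00 = 1582 W/m².
Flux falls as S = L/(4πd²), so d = √(L/(4πS)) = √(1.44×10²⁷/(4π·1582)).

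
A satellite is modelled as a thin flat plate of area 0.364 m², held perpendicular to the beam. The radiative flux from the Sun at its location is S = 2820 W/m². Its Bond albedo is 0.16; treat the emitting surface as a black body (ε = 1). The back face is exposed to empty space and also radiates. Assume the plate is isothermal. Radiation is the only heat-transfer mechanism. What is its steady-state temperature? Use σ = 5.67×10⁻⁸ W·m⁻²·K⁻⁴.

At equilibrium, absorbed power = emitted power.
Absorbing cross-section = A = 0.3640 m²; emitting surface = 2A = 0.7280 m² (ratio 2).
(1−a)S·A_cross = εσ·A_surf·T⁴  ⇒  T⁴ = (1−a)S/(2σ).
T⁴ = 0.840·2820/(2·5.67×10⁻⁸) = 2.089×10¹⁰ K⁴.
T = (2.089×10¹⁰)^(1/4).

T ≈ 380 K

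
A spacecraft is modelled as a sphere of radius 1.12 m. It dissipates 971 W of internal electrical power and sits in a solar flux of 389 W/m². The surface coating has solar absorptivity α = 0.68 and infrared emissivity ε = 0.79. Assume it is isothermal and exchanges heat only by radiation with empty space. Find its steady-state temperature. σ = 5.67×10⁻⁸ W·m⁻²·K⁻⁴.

T ≈ 231 K

At steady state, absorbed solar power + internal power = radiated power.
Absorbed: α·S·A_cross = 0.68·389·3.941 = 1042 W (cross-section πr²).
Total input = 1042 + 971 = 2013 W.
Radiated: εσ·A_surf·T⁴ with A_surf = 4πr² = 15.76 m².
T⁴ = 2013/(0.79·5.67×10⁻⁸·15.76) = 2.852×10⁹ K⁴.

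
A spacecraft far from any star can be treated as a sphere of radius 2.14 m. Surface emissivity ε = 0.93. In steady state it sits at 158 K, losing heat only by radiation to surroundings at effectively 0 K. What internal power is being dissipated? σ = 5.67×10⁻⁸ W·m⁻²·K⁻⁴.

Steady state: P = εσA T⁴.
A = 4πr² = 57.55 m²; T⁴ = (158)⁴ = 6.232×10⁸ K⁴.
P = 0.93 × 5.67×10⁻⁸ × 57.55 × 6.232×10⁸.

P ≈ 1890 W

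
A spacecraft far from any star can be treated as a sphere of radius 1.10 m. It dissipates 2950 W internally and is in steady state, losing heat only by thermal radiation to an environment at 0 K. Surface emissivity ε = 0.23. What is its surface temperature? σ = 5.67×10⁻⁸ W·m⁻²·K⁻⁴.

Steady state: internal power = radiated power, P = εσA T⁴.
Radiating area A = 4πr² = 15.21 m².
T⁴ = P/(εσA) = 2950/(0.23·5.67×10⁻⁸·15.21) = 1.488×10¹⁰ K⁴.
T = (1.488×10¹⁰)^(1/4).

T ≈ 349 K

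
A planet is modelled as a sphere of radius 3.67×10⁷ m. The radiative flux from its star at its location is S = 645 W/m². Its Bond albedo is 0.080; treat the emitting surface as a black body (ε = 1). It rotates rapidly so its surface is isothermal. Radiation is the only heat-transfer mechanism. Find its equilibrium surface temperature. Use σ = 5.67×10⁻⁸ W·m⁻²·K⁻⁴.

T ≈ 226 K

At equilibrium, absorbed power = emitted power.
Absorbing cross-section = πr² = 4.231×10¹⁵ m²; emitting surface = 4πr² = 1.693×10¹⁶ m² (ratio 4).
(1−a)S·A_cross = εσ·A_surf·T⁴  ⇒  T⁴ = (1−a)S/(4σ).
T⁴ = 0.920·645/(4·5.67×10⁻⁸) = 2.616×10⁹ K⁴.
T = (2.616×10⁹)^(1/4).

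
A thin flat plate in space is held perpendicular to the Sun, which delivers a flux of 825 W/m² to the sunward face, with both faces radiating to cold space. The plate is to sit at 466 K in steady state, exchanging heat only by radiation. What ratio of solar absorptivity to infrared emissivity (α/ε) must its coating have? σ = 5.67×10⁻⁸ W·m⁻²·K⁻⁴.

Balance: αS·A = εσ·2A·T⁴ ⇒ α/ε = 2σT⁴/S.
α/ε = 2·5.67×10⁻⁸·(466)⁴/825 = 2·5.67×10⁻⁸·4.716×10¹⁰/825.

α/ε ≈ 6.48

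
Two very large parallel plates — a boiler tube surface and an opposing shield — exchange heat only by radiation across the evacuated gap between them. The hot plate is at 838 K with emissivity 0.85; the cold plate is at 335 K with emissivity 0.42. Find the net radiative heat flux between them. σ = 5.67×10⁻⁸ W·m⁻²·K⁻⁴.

q ≈ 10700 W/m²

For two infinite grey parallel plates, q = σ(T₁⁴ − T₂⁴)/(1/ε₁ + 1/ε₂ − 1).
T₁⁴ − T₂⁴ = 4.931×10¹¹ − 1.259×10¹⁰ = 4.806×10¹¹ K⁴.
1/ε₁ + 1/ε₂ − 1 = 1.176 + 2.381 − 1 = 2.557.
q = 5.67×10⁻⁸ × 4.806×10¹¹ / 2.557.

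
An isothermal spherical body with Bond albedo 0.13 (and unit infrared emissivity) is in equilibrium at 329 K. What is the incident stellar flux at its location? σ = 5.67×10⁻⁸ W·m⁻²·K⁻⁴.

S ≈ 3050 W/m²

(1−a)S·πr² = σ·4πr²·T⁴ ⇒ S = 4σT⁴/(1−a).
S = 4·5.67×10⁻⁸·1.172×10¹⁰/0.870.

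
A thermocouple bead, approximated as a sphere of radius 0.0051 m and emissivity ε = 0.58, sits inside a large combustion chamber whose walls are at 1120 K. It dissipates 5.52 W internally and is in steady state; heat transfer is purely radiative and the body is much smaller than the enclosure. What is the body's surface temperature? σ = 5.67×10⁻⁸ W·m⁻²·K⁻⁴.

For a small grey body in a large enclosure, net radiated power = εσA(T⁴ − T_w⁴).
Steady state: P = εσA(T⁴ − T_w⁴) with A = 4πr² = 3.269×10⁻⁴ m².
T⁴ = P/(εσA) + T_w⁴ = 5.52/(0.58·5.67×10⁻⁸·3.269×10⁻⁴) + (1120)⁴
    = 5.135×10¹¹ + 1.574×10¹² = 2.087×10¹² K⁴.

T ≈ 1200 K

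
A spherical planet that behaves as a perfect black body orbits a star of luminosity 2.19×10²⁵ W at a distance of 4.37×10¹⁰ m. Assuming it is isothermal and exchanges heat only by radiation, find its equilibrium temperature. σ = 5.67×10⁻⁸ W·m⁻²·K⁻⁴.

First find the stellar flux at distance d: S = L/(4πd²) = 2.19×10²⁵/(4π·(4.37×10¹⁰)²) = 912.6 W/m².
For an isothermal sphere, absorbed (1−a)S·πr² = emitted σ·4πr²·T⁴, so T⁴ = (1−a)S/(4σ).
T⁴ = 1.00·912.6/(4·5.67×10⁻⁸) = 4.024×10⁹ K⁴.

T ≈ 252 K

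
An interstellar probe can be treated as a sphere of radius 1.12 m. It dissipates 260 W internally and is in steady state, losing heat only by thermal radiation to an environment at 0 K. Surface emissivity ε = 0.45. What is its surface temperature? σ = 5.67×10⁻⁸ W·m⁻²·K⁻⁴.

Steady state: internal power = radiated power, P = εσA T⁴.
Radiating area A = 4πr² = 15.76 m².
T⁴ = P/(εσA) = 260/(0.45·5.67×10⁻⁸·15.76) = 6.464×10⁸ K⁴.
T = (6.464×10⁸)^(1/4).

T ≈ 159 K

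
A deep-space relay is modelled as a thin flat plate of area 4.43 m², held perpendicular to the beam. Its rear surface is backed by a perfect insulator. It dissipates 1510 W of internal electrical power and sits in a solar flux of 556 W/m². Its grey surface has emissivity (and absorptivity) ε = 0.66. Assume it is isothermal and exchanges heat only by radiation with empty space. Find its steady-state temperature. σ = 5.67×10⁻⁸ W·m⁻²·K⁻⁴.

T ≈ 371 K

At steady state, absorbed solar power + internal power = radiated power.
Absorbed: α·S·A_cross = 0.66·556·4.430 = 1626 W (cross-section A).
Total input = 1626 + 1510 = 3136 W.
Radiated: εσ·A_surf·T⁴ with A_surf = A = 4.430 m².
T⁴ = 3136/(0.66·5.67×10⁻⁸·4.430) = 1.891×10¹⁰ K⁴.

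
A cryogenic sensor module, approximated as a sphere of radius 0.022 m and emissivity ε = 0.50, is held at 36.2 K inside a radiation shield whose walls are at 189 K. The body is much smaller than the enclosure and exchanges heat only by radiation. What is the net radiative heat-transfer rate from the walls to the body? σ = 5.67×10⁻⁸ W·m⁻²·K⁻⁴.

P_net ≈ 0.220 W

For a small grey body in a large enclosure: P_net = εσA(T_body⁴ − T_wall⁴).
A = 4πr² = 0.006082 m²; T_body⁴ − T_wall⁴ = 1.717×10⁶ − 1.276×10⁹ = -1.274×10⁹ K⁴.
|P_net| = 0.50·5.67×10⁻⁸·0.006082·1.274×10⁹.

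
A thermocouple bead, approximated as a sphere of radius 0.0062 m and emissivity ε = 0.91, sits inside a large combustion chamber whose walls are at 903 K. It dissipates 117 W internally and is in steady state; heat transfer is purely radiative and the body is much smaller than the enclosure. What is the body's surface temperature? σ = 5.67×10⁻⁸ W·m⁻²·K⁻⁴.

T ≈ 1520 K

For a small grey body in a large enclosure, net radiated power = εσA(T⁴ − T_w⁴).
Steady state: P = εσA(T⁴ − T_w⁴) with A = 4πr² = 4.831×10⁻⁴ m².
T⁴ = P/(εσA) + T_w⁴ = 117/(0.91·5.67×10⁻⁸·4.831×10⁻⁴) + (903)⁴
    = 4.694×10¹² + 6.649×10¹¹ = 5.359×10¹² K⁴.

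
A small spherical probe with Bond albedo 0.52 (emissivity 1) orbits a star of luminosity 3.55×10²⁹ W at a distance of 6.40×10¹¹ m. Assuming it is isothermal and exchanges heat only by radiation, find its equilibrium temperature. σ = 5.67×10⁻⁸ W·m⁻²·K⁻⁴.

T ≈ 618 K

First find the stellar flux at distance d: S = L/(4πd²) = 3.55×10²⁹/(4π·(6.40×10¹¹)²) = 68970 W/m².
For an isothermal sphere, absorbed (1−a)S·πr² = emitted σ·4πr²·T⁴, so T⁴ = (1−a)S/(4σ).
T⁴ = 0.480·68970/(4·5.67×10⁻⁸) = 1.460×10¹¹ K⁴.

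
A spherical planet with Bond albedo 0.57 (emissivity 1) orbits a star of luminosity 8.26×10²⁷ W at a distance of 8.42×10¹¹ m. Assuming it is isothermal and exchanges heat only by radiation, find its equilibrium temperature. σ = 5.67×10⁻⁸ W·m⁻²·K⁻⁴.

First find the stellar flux at distance d: S = L/(4πd²) = 8.26×10²⁷/(4π·(8.42×10¹¹)²) = 927.1 W/m².
For an isothermal sphere, absorbed (1−a)S·πr² = emitted σ·4πr²·T⁴, so T⁴ = (1−a)S/(4σ).
T⁴ = 0.430·927.1/(4·5.67×10⁻⁸) = 1.758×10⁹ K⁴.

T ≈ 205 K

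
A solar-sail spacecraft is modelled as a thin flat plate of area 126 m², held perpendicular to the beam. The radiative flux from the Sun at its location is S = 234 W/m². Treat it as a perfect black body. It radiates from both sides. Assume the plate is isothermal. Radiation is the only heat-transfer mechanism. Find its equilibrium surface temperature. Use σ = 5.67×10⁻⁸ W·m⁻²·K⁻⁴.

T ≈ 213 K

At equilibrium, absorbed power = emitted power.
Absorbing cross-section = A = 126.0 m²; emitting surface = 2A = 252.0 m² (ratio 2).
S·A_cross = εσ·A_surf·T⁴  ⇒  T⁴ = S/(2σ).
T⁴ = 1.00·234/(2·5.67×10⁻⁸) = 2.063×10⁹ K⁴.
T = (2.063×10⁹)^(1/4).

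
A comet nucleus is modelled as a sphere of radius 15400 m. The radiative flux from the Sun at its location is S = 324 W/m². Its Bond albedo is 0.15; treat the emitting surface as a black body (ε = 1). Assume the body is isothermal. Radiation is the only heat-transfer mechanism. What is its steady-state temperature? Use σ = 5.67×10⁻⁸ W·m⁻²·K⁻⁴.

T ≈ 187 K

At equilibrium, absorbed power = emitted power.
Absorbing cross-section = πr² = 7.451×10⁸ m²; emitting surface = 4πr² = 2.980×10⁹ m² (ratio 4).
(1−a)S·A_cross = εσ·A_surf·T⁴  ⇒  T⁴ = (1−a)S/(4σ).
T⁴ = 0.850·324/(4·5.67×10⁻⁸) = 1.214×10⁹ K⁴.
T = (1.214×10⁹)^(1/4).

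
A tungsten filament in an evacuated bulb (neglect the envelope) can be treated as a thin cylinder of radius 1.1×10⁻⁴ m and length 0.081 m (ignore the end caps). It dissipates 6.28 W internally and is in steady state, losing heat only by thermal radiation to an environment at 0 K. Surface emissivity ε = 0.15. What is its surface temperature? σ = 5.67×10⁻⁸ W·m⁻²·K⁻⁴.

T ≈ 1910 K

Steady state: internal power = radiated power, P = εσA T⁴.
Radiating area A = 2πrL = 5.598×10⁻⁵ m².
T⁴ = P/(εσA) = 6.28/(0.15·5.67×10⁻⁸·5.598×10⁻⁵) = 1.319×10¹³ K⁴.
T = (1.319×10¹³)^(1/4).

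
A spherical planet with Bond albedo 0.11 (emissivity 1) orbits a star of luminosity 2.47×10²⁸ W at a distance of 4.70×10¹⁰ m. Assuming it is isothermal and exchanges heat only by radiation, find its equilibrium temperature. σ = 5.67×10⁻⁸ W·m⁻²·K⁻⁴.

First find the stellar flux at distance d: S = L/(4πd²) = 2.47×10²⁸/(4π·(4.70×10¹⁰)²) = 8.898×10⁵ W/m².
For an isothermal sphere, absorbed (1−a)S·πr² = emitted σ·4πr²·T⁴, so T⁴ = (1−a)S/(4σ).
T⁴ = 0.890·8.898×10⁵/(4·5.67×10⁻⁸) = 3.492×10¹² K⁴.

T ≈ 1370 K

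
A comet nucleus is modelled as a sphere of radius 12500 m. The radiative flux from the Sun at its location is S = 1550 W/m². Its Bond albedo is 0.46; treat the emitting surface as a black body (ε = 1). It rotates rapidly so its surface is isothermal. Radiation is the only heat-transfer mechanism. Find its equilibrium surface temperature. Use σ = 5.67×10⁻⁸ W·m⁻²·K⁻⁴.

T ≈ 246 K

At equilibrium, absorbed power = emitted power.
Absorbing cross-section = πr² = 4.909×10⁸ m²; emitting surface = 4πr² = 1.963×10⁹ m² (ratio 4).
(1−a)S·A_cross = εσ·A_surf·T⁴  ⇒  T⁴ = (1−a)S/(4σ).
T⁴ = 0.540·1550/(4·5.67×10⁻⁸) = 3.690×10⁹ K⁴.
T = (3.690×10⁹)^(1/4).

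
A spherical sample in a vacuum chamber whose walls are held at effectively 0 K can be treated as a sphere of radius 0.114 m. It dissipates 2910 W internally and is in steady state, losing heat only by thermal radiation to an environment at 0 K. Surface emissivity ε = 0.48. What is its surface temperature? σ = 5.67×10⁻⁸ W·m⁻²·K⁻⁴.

Steady state: internal power = radiated power, P = εσA T⁴.
Radiating area A = 4πr² = 0.1633 m².
T⁴ = P/(εσA) = 2910/(0.48·5.67×10⁻⁸·0.1633) = 6.547×10¹¹ K⁴.
T = (6.547×10¹¹)^(1/4).

T ≈ 900 K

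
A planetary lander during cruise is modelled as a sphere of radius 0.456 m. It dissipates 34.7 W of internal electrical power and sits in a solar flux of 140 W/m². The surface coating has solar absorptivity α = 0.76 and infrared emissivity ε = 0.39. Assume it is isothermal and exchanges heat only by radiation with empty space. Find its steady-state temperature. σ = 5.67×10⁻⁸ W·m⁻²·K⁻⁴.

At steady state, absorbed solar power + internal power = radiated power.
Absorbed: α·S·A_cross = 0.76·140·0.6533 = 69.51 W (cross-section πr²).
Total input = 69.51 + 34.7 = 104.2 W.
Radiated: εσ·A_surf·T⁴ with A_surf = 4πr² = 2.613 m².
T⁴ = 104.2/(0.39·5.67×10⁻⁸·2.613) = 1.803×10⁹ K⁴.

T ≈ 206 K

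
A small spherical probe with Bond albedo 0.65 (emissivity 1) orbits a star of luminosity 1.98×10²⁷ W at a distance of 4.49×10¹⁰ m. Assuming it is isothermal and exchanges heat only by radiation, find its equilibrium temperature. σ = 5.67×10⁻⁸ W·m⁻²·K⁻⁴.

T ≈ 589 K

First find the stellar flux at distance d: S = L/(4πd²) = 1.98×10²⁷/(4π·(4.49×10¹⁰)²) = 78160 W/m².
For an isothermal sphere, absorbed (1−a)S·πr² = emitted σ·4πr²·T⁴, so T⁴ = (1−a)S/(4σ).
T⁴ = 0.350·78160/(4·5.67×10⁻⁸) = 1.206×10¹¹ K⁴.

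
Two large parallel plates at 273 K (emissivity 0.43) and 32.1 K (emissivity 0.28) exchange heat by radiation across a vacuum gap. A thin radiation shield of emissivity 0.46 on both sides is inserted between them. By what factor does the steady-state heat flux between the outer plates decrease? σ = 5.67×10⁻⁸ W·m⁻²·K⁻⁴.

factor ≈ 1.68

Without shield: q₀ = σΔ(T⁴)/(1/ε₁+1/ε₂−1) with denominator 4.897.
With shield the two gaps are in series; the resistances add: (1/ε₁+1/ε_s−1)+(1/ε_s+1/ε₂−1) = 3.499+4.745 = 8.245.
Heat-flux ratio q₀/q = 8.245/4.897.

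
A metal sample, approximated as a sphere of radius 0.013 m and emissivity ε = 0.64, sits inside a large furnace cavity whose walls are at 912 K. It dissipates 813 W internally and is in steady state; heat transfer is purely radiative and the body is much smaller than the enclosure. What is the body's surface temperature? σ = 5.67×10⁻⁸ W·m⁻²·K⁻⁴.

For a small grey body in a large enclosure, net radiated power = εσA(T⁴ − T_w⁴).
Steady state: P = εσA(T⁴ − T_w⁴) with A = 4πr² = 0.002124 m².
T⁴ = P/(εσA) + T_w⁴ = 813/(0.64·5.67×10⁻⁸·0.002124) + (912)⁴
    = 1.055×10¹³ + 6.918×10¹¹ = 1.124×10¹³ K⁴.

T ≈ 1830 K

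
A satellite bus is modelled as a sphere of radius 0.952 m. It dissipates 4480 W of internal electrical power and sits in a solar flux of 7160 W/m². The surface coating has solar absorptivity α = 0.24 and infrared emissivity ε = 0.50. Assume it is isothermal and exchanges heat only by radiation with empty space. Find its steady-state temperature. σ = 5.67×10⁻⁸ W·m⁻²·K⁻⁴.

At steady state, absorbed solar power + internal power = radiated power.
Absorbed: α·S·A_cross = 0.24·7160·2.847 = 4893 W (cross-section πr²).
Total input = 4893 + 4480 = 9373 W.
Radiated: εσ·A_surf·T⁴ with A_surf = 4πr² = 11.39 m².
T⁴ = 9373/(0.50·5.67×10⁻⁸·11.39) = 2.903×10¹⁰ K⁴.

T ≈ 413 K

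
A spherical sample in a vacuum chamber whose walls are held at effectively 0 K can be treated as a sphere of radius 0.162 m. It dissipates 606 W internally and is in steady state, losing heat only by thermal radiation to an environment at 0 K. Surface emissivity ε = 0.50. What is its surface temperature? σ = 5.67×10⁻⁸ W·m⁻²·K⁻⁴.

T ≈ 505 K

Steady state: internal power = radiated power, P = εσA T⁴.
Radiating area A = 4πr² = 0.3298 m².
T⁴ = P/(εσA) = 606/(0.50·5.67×10⁻⁸·0.3298) = 6.482×10¹⁰ K⁴.
T = (6.482×10¹⁰)^(1/4).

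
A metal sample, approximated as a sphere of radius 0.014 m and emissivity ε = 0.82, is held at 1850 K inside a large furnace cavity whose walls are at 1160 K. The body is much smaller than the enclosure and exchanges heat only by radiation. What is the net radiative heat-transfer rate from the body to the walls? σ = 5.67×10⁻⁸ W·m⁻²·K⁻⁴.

P_net ≈ 1130 W

For a small grey body in a large enclosure: P_net = εσA(T_body⁴ − T_wall⁴).
A = 4πr² = 0.002463 m²; T_body⁴ − T_wall⁴ = 1.171×10¹³ − 1.811×10¹² = 9.903×10¹² K⁴.
|P_net| = 0.82·5.67×10⁻⁸·0.002463·9.903×10¹².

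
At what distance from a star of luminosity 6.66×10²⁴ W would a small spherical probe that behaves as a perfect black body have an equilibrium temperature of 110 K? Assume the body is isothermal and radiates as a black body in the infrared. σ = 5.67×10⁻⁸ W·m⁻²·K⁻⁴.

For an isothermal black-emitting sphere, (1−a)S·πr² = σ·4πr²·T⁴ ⇒ S = 4σT⁴/(1−a).
S = 4·5.67×10⁻⁸·(110)⁴/1.00 = 33.21 W/m².
Flux falls as S = L/(4πd²), so d = √(L/(4πS)) = √(6.66×10²⁴/(4π·33.21)).

d ≈ 1.26×10¹¹ m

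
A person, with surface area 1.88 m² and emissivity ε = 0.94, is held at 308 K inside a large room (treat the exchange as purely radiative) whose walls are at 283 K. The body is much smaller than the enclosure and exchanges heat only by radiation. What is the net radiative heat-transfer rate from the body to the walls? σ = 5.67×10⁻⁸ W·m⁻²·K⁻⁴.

P_net ≈ 259 W

For a small grey body in a large enclosure: P_net = εσA(T_body⁴ − T_wall⁴).
A = 1.88 m²; T_body⁴ − T_wall⁴ = 8.999×10⁹ − 6.414×10⁹ = 2.585×10⁹ K⁴.
|P_net| = 0.94·5.67×10⁻⁸·1.880·2.585×10⁹.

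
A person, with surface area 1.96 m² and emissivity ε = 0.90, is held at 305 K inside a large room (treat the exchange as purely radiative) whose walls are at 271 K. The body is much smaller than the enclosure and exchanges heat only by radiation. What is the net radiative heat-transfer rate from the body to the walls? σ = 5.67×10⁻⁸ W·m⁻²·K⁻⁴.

P_net ≈ 326 W

For a small grey body in a large enclosure: P_net = εσA(T_body⁴ − T_wall⁴).
A = 1.96 m²; T_body⁴ − T_wall⁴ = 8.654×10⁹ − 5.394×10⁹ = 3.260×10⁹ K⁴.
|P_net| = 0.90·5.67×10⁻⁸·1.960·3.260×10⁹.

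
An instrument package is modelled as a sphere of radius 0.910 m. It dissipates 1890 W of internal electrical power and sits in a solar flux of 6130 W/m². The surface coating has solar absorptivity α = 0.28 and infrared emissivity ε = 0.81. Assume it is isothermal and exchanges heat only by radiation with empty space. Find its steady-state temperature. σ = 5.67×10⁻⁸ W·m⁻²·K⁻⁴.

At steady state, absorbed solar power + internal power = radiated power.
Absorbed: α·S·A_cross = 0.28·6130·2.602 = 4465 W (cross-section πr²).
Total input = 4465 + 1890 = 6355 W.
Radiated: εσ·A_surf·T⁴ with A_surf = 4πr² = 10.41 m².
T⁴ = 6355/(0.81·5.67×10⁻⁸·10.41) = 1.330×10¹⁰ K⁴.

T ≈ 340 K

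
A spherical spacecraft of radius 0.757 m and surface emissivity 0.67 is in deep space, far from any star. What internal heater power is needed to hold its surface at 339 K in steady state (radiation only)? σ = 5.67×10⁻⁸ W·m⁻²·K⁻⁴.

P = εσ·4πr²·T⁴.
4πr² = 7.201 m²; T⁴ = 1.321×10¹⁰ K⁴.
P = 0.67·5.67×10⁻⁸·7.201·1.321×10¹⁰.

P ≈ 3610 W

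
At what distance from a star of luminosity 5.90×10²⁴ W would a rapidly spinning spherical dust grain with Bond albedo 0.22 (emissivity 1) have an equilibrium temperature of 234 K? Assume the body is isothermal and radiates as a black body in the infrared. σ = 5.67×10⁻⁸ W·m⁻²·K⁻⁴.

d ≈ 2.32×10¹⁰ m

For an isothermal black-emitting sphere, (1−a)S·πr² = σ·4πr²·T⁴ ⇒ S = 4σT⁴/(1−a).
S = 4·5.67×10⁻⁸·(234)⁴/0.780 = 871.8 W/m².
Flux falls as S = L/(4πd²), so d = √(L/(4πS)) = √(5.90×10²⁴/(4π·871.8)).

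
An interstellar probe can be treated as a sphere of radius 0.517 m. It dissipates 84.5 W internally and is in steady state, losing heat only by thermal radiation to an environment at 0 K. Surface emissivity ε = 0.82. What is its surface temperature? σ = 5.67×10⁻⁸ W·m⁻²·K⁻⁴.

Steady state: internal power = radiated power, P = εσA T⁴.
Radiating area A = 4πr² = 3.359 m².
T⁴ = P/(εσA) = 84.5/(0.82·5.67×10⁻⁸·3.359) = 5.411×10⁸ K⁴.
T = (5.411×10⁸)^(1/4).

T ≈ 153 K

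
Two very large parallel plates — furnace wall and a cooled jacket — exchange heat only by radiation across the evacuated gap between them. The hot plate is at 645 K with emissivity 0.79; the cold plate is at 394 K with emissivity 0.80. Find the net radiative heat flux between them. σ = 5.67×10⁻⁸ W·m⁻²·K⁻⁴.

For two infinite grey parallel plates, q = σ(T₁⁴ − T₂⁴)/(1/ε₁ + 1/ε₂ − 1).
T₁⁴ − T₂⁴ = 1.731×10¹¹ − 2.410×10¹⁰ = 1.490×10¹¹ K⁴.
1/ε₁ + 1/ε₂ − 1 = 1.266 + 1.250 − 1 = 1.516.
q = 5.67×10⁻⁸ × 1.490×10¹¹ / 1.516.

q ≈ 5570 W/m²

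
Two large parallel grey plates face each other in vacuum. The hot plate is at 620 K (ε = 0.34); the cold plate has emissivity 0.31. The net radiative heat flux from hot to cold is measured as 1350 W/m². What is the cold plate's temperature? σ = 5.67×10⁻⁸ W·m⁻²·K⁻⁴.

q = σ(T₁⁴ − T₂⁴)/(1/ε₁ + 1/ε₂ − 1); denominator = 5.167.
T₂⁴ = T₁⁴ − q·(1/ε₁+1/ε₂−1)/σ = 1.478×10¹¹ − 1350·5.167/5.67×10⁻⁸
    = 2.474×10¹⁰ K⁴.

T₂ ≈ 397 K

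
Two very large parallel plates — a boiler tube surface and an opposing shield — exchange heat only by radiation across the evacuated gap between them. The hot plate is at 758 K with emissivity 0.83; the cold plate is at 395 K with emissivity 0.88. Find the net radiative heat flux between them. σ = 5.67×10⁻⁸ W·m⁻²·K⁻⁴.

q ≈ 12900 W/m²

For two infinite grey parallel plates, q = σ(T₁⁴ − T₂⁴)/(1/ε₁ + 1/ε₂ − 1).
T₁⁴ − T₂⁴ = 3.301×10¹¹ − 2.434×10¹⁰ = 3.058×10¹¹ K⁴.
1/ε₁ + 1/ε₂ − 1 = 1.205 + 1.136 − 1 = 1.341.
q = 5.67×10⁻⁸ × 3.058×10¹¹ / 1.341.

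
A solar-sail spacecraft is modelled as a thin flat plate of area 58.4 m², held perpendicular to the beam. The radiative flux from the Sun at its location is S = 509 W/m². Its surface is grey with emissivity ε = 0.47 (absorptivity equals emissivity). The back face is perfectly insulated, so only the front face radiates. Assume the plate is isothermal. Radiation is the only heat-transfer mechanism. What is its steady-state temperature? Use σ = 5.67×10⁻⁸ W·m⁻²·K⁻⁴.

At equilibrium, absorbed power = emitted power.
Absorbing cross-section = A = 58.40 m²; emitting surface = A = 58.40 m² (ratio 1).
εS·A_cross = εσ·A_surf·T⁴  ⇒  T⁴ = S/(1σ)   (ε cancels).
T⁴ = 509/(1·5.67×10⁻⁸) = 8.977×10⁹ K⁴.
T = (8.977×10⁹)^(1/4).

T ≈ 308 K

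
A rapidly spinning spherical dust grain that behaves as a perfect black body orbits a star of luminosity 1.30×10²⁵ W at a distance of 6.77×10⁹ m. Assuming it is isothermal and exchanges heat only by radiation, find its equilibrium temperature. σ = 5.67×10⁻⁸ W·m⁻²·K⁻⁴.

T ≈ 562 K

First find the stellar flux at distance d: S = L/(4πd²) = 1.30×10²⁵/(4π·(6.77×10⁹)²) = 22570 W/m².
For an isothermal sphere, absorbed (1−a)S·πr² = emitted σ·4πr²·T⁴, so T⁴ = (1−a)S/(4σ).
T⁴ = 1.00·22570/(4·5.67×10⁻⁸) = 9.952×10¹⁰ K⁴.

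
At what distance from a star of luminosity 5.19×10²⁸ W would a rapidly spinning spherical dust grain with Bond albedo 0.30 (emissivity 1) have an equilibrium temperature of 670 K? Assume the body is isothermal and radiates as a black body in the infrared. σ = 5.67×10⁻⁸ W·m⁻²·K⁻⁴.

For an isothermal black-emitting sphere, (1−a)S·πr² = σ·4πr²·T⁴ ⇒ S = 4σT⁴/(1−a).
S = 4·5.67×10⁻⁸·(670)⁴/0.700 = 65290 W/m².
Flux falls as S = L/(4πd²), so d = √(L/(4πS)) = √(5.19×10²⁸/(4π·65290)).

d ≈ 2.52×10¹¹ m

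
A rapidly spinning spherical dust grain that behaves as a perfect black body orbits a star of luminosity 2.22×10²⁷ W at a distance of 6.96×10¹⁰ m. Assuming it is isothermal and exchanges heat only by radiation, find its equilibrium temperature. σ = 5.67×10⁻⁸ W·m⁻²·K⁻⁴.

First find the stellar flux at distance d: S = L/(4πd²) = 2.22×10²⁷/(4π·(6.96×10¹⁰)²) = 36470 W/m².
For an isothermal sphere, absorbed (1−a)S·πr² = emitted σ·4πr²·T⁴, so T⁴ = (1−a)S/(4σ).
T⁴ = 1.00·36470/(4·5.67×10⁻⁸) = 1.608×10¹¹ K⁴.

T ≈ 633 K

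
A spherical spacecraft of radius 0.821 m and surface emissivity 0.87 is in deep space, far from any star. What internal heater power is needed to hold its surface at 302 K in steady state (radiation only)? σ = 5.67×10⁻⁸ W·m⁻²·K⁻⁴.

P = εσ·4πr²·T⁴.
4πr² = 8.470 m²; T⁴ = 8.318×10⁹ K⁴.
P = 0.87·5.67×10⁻⁸·8.470·8.318×10⁹.

P ≈ 3480 W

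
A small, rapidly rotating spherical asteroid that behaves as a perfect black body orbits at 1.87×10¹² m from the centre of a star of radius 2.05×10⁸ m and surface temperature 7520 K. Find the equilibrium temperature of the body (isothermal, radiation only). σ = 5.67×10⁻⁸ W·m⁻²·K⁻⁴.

T ≈ 55.7 K

The star's surface emits σT_*⁴; at distance d the flux is S = σT_*⁴(R_*/d)².
S = 5.67×10⁻⁸·(7520)⁴·(2.05×10⁸/1.87×10¹²)² = 2.179 W/m².
For an isothermal sphere T⁴ = (1−a)S/(4σ) = 9.608×10⁶ K⁴.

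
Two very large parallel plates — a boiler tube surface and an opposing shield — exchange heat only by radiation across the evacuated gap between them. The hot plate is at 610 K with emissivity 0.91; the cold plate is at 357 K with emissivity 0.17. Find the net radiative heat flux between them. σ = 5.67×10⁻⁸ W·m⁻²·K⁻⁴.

For two infinite grey parallel plates, q = σ(T₁⁴ − T₂⁴)/(1/ε₁ + 1/ε₂ − 1).
T₁⁴ − T₂⁴ = 1.385×10¹¹ − 1.624×10¹⁰ = 1.222×10¹¹ K⁴.
1/ε₁ + 1/ε₂ − 1 = 1.099 + 5.882 − 1 = 5.981.
q = 5.67×10⁻⁸ × 1.222×10¹¹ / 5.981.

q ≈ 1160 W/m²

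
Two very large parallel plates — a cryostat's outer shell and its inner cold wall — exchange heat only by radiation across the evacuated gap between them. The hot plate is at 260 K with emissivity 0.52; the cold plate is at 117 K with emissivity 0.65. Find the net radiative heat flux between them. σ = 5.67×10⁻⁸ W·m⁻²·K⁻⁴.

q ≈ 101 W/m²

For two infinite grey parallel plates, q = σ(T₁⁴ − T₂⁴)/(1/ε₁ + 1/ε₂ − 1).
T₁⁴ − T₂⁴ = 4.570×10⁹ − 1.874×10⁸ = 4.382×10⁹ K⁴.
1/ε₁ + 1/ε₂ − 1 = 1.923 + 1.538 − 1 = 2.462.
q = 5.67×10⁻⁸ × 4.382×10⁹ / 2.462.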